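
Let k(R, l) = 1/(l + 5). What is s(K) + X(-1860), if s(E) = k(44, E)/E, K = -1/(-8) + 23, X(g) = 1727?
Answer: 71886439/41625 ≈ 1727.0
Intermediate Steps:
k(R, l) = 1/(5 + l)
K = 185/8 (K = -1*(-1/8) + 23 = 1/8 + 23 = 185/8 ≈ 23.125)
s(E) = 1/(E*(5 + E)) (s(E) = 1/((5 + E)*E) = 1/(E*(5 + E)))
s(K) + X(-1860) = 1/((185/8)*(5 + 185/8)) + 1727 = 8/(185*(225/8)) + 1727 = (8/185)*(8/225) + 1727 = 64/41625 + 1727 = 71886439/41625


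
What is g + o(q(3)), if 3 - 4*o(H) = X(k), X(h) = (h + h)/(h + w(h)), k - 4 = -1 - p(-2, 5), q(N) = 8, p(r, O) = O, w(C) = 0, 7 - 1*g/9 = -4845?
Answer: 174673/4 ≈ 43668.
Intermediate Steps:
g = 43668 (g = 63 - 9*(-4845) = 63 + 43605 = 43668)
k = -2 (k = 4 + (-1 - 1*5) = 4 + (-1 - 5) = 4 - 6 = -2)
X(h) = 2 (X(h) = (h + h)/(h + 0) = (2*h)/h = 2)
o(H) = ¼ (o(H) = ¾ - ¼*2 = ¾ - ½ = ¼)
g + o(q(3)) = 43668 + ¼ = 174673/4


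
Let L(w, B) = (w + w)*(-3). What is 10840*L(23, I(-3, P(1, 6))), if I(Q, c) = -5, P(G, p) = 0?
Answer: -1495920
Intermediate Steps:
L(w, B) = -6*w (L(w, B) = (2*w)*(-3) = -6*w)
10840*L(23, I(-3, P(1, 6))) = 10840*(-6*23) = 10840*(-138) = -1495920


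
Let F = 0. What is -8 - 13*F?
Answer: -8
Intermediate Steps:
-8 - 13*F = -8 - 13*0 = -8 + 0 = -8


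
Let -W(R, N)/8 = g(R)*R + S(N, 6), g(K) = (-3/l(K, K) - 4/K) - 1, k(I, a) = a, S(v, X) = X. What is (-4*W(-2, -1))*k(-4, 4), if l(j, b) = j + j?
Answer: 320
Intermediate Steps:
l(j, b) = 2*j
g(K) = -1 - 11/(2*K) (g(K) = (-3*1/(2*K) - 4/K) - 1 = (-3/(2*K) - 4/K) - 1 = -11/(2*K) - 1 = -1 - 11/(2*K))
W(R, N) = -4 + 8*R (W(R, N) = -8*(((-11/2 - R)/R)*R + 6) = -8*((-11/2 - R) + 6) = -8*(½ - R) = -4 + 8*R)
(-4*W(-2, -1))*k(-4, 4) = -4*(-4 + 8*(-2))*4 = -4*(-4 - 16)*4 = -4*(-20)*4 = 80*4 = 320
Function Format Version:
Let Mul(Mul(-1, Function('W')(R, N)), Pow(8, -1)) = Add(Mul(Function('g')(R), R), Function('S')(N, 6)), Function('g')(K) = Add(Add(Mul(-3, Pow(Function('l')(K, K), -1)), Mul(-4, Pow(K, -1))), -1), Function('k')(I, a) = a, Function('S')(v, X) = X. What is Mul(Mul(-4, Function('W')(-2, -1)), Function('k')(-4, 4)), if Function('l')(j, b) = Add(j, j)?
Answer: 320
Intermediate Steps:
Function('l')(j, b) = Mul(2, j)
Function('g')(K) = Add(-1, Mul(Rational(-11, 2), Pow(K, -1))) (Function('g')(K) = Add(Add(Mul(-3, Pow(Mul(2, K), -1)), Mul(-4, Pow(K, -1))), -1) = Add(Add(Mul(-3, Mul(Rational(1, 2), Pow(K, -1))), Mul(-4, Pow(K, -1))), -1) = Add(Add(Mul(Rational(-3, 2), Pow(K, -1)), Mul(-4, Pow(K, -1))), -1) = Add(Mul(Rational(-11, 2), Pow(K, -1)), -1) = Add(-1, Mul(Rational(-11, 2), Pow(K, -1))))
Function('W')(R, N) = Add(-4, Mul(8, R)) (Function('W')(R, N) = Mul(-8, Add(Mul(Mul(Pow(R, -1), Add(Rational(-11, 2), Mul(-1, R))), R), 6)) = Mul(-8, Add(Add(Rational(-11, 2), Mul(-1, R)), 6)) = Mul(-8, Add(Rational(1, 2), Mul(-1, R))) = Add(-4, Mul(8, R)))
Mul(Mul(-4, Function('W')(-2, -1)), Function('k')(-4, 4)) = Mul(Mul(-4, Add(-4, Mul(8, -2))), 4) = Mul(Mul(-4, Add(-4, -16)), 4) = Mul(Mul(-4, -20), 4) = Mul(80, 4) = 320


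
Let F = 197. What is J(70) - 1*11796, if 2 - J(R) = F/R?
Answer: -825777/70 ≈ -11797.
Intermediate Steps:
J(R) = 2 - 197/R
J(70) - 1*11796 = (2 - 197/70) - 1*11796 = (2 - 197*1/70) - 11796 = (2 - 197/70) - 11796 = -57/70 - 11796 = -825777/70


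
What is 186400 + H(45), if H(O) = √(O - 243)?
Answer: 186400 + 3*I*√22 ≈ 1.864e+5 + 14.071*I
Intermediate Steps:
H(O) = √(-243 + O)
186400 + H(45) = 186400 + √(-243 + 45) = 186400 + √(-198) = 186400 + 3*I*√22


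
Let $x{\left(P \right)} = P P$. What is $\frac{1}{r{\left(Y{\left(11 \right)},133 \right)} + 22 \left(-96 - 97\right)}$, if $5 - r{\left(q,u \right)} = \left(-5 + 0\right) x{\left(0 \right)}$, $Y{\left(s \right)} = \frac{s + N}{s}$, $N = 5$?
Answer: $- \frac{1}{4241} \approx -0.00023579$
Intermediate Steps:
$x{\left(P \right)} = P^{2}$
$Y{\left(s \right)} = \frac{5 + s}{s}$ ($Y{\left(s \right)} = \frac{s + 5}{s} = \frac{5 + s}{s}$)
$r{\left(q,u \right)} = 5$ ($r{\left(q,u \right)} = 5 - \left(-5 + 0\right) 0^{2} = 5 - \left(-5\right) 0 = 5 - 0 = 5 + 0 = 5$)
$\frac{1}{r{\left(Y{\left(11 \right)},133 \right)} + 22 \left(-96 - 97\right)} = \frac{1}{5 + 22 \left(-96 - 97\right)} = \frac{1}{5 + 22 \left(-193\right)} = \frac{1}{5 - 4246} = \frac{1}{-4241} = - \frac{1}{4241}$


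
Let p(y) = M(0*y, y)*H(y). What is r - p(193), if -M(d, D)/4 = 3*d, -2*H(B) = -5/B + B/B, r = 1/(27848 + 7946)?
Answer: 1/35794 ≈ 2.7938e-5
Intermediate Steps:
r = 1/35794 ≈ 2.7938e-5
H(B) = -½ + 5/(2*B) (H(B) = -(-5/B + B/B)/2 = -(-5/B + 1)/2 = -(1 - 5/B)/2 = -½ + 5/(2*B))
M(d, D) = -12*d
p(y) = 0 (p(y) = (-0*y)*((5 - y)/(2*y)) = (-12*0)*((5 - y)/(2*y)) = 0*((5 - y)/(2*y)) = 0)
r - p(193) = 1/35794 - 1*0 = 1/35794 + 0 = 1/35794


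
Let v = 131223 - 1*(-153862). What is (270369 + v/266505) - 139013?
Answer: 7001463173/53301 ≈ 1.3136e+5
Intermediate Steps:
v = 285085 (v = 131223 + 153862 = 285085)
(270369 + v/266505) - 139013 = (270369 + 285085/266505) - 139013 = (270369 + 285085*(1/266505)) - 139013 = (270369 + 57017/53301) - 139013 = 14410995086/53301 - 139013 = 7001463173/53301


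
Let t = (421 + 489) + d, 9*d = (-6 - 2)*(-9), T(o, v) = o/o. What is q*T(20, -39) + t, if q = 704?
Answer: 1622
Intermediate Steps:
T(o, v) = 1
d = 8 (d = ((-6 - 2)*(-9))/9 = (-8*(-9))/9 = (⅑)*72 = 8)
t = 918 (t = (421 + 489) + 8 = 910 + 8 = 918)
q*T(20, -39) + t = 704*1 + 918 = 704 + 918 = 1622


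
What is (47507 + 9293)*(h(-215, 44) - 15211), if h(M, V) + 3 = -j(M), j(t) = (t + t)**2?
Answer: -11366475200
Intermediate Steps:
j(t) = 4*t**2 (j(t) = (2*t)**2 = 4*t**2)
h(M, V) = -3 - 4*M**2
(47507 + 9293)*(h(-215, 44) - 15211) = (47507 + 9293)*((-3 - 4*(-215)**2) - 15211) = 56800*((-3 - 4*46225) - 15211) = 56800*((-3 - 184900) - 15211) = 56800*(-184903 - 15211) = 56800*(-200114) = -11366475200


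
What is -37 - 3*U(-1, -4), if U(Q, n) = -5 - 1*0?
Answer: -22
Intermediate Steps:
U(Q, n) = -5 (U(Q, n) = -5 + 0 = -5)
-37 - 3*U(-1, -4) = -37 - 3*(-5) = -37 + 15 = -22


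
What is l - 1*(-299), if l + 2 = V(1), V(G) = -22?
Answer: 275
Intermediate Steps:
l = -24 (l = -2 - 22 = -24)
l - 1*(-299) = -24 - 1*(-299) = -24 + 299 = 275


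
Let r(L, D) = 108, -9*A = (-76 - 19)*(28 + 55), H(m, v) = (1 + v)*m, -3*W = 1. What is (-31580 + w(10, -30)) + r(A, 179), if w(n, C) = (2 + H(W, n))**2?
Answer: -283223/9 ≈ -31469.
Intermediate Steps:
W = -1/3 (W = -1/3*1 = -1/3 ≈ -0.33333)
H(m, v) = m*(1 + v)
A = 7885/9 (A = -(-76 - 19)*(28 + 55)/9 = -(-95)*83/9 = -1/9*(-7885) = 7885/9 ≈ 876.11)
w(n, C) = (5/3 - n/3)**2 (w(n, C) = (2 - (1 + n)/3)**2 = (2 + (-1/3 - n/3))**2 = (5/3 - n/3)**2)
(-31580 + w(10, -30)) + r(A, 179) = (-31580 + (-5 + 10)**2/9) + 108 = (-31580 + (1/9)*5**2) + 108 = (-31580 + (1/9)*25) + 108 = (-31580 + 25/9) + 108 = -284195/9 + 108 = -283223/9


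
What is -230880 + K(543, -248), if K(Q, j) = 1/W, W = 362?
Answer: -83578559/362 ≈ -2.3088e+5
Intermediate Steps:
K(Q, j) = 1/362
-230880 + K(543, -248) = -230880 + 1/362 = -83578559/362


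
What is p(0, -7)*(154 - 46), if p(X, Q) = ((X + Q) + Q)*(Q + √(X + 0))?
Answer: 10584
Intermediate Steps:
p(X, Q) = (Q + √X)*(X + 2*Q) (p(X, Q) = ((Q + X) + Q)*(Q + √X) = (X + 2*Q)*(Q + √X) = (Q + √X)*(X + 2*Q))
p(0, -7)*(154 - 46) = (0^(3/2) + 2*(-7)² - 7*0 + 2*(-7)*√0)*(154 - 46) = (0 + 2*49 + 0 + 2*(-7)*0)*108 = (0 + 98 + 0 + 0)*108 = 98*108 = 10584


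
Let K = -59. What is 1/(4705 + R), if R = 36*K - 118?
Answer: 1/2463 ≈ 0.00040601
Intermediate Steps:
R = -2242 (R = 36*(-59) - 118 = -2124 - 118 = -2242)
1/(4705 + R) = 1/(4705 - 2242) = 1/2463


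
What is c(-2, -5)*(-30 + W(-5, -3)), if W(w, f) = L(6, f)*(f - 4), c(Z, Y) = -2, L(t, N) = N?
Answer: 18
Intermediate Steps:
W(w, f) = f*(-4 + f) (W(w, f) = f*(f - 4) = f*(-4 + f))
c(-2, -5)*(-30 + W(-5, -3)) = -2*(-30 - 3*(-4 - 3)) = -2*(-30 - 3*(-7)) = -2*(-30 + 21) = -2*(-9) = 18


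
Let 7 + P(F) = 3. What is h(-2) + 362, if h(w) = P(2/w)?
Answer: 358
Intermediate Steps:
P(F) = -4 (P(F) = -7 + 3 = -4)
h(w) = -4
h(-2) + 362 = -4 + 362 = 358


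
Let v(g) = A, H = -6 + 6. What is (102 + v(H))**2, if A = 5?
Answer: 11449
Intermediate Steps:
H = 0
v(g) = 5
(102 + v(H))**2 = (102 + 5)**2 = 107**2 = 11449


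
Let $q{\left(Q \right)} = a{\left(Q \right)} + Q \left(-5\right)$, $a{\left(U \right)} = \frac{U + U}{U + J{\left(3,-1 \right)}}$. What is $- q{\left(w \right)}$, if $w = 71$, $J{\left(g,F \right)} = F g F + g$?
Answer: $\frac{27193}{77} \approx 353.16$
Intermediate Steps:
$J{\left(g,F \right)} = g + g F^{2}$ ($J{\left(g,F \right)} = g F^{2} + g = g + g F^{2}$)
$a{\left(U \right)} = \frac{2 U}{6 + U}$ ($a{\left(U \right)} = \frac{U + U}{U + 3 \left(1 + \left(-1\right)^{2}\right)} = \frac{2 U}{U + 3 \left(1 + 1\right)} = \frac{2 U}{U + 3 \cdot 2} = \frac{2 U}{U + 6} = \frac{2 U}{6 + U}$)
$q{\left(Q \right)} = - 5 Q + \frac{2 Q}{6 + Q}$ ($q{\left(Q \right)} = \frac{2 Q}{6 + Q} + Q \left(-5\right) = \frac{2 Q}{6 + Q} - 5 Q = - 5 Q + \frac{2 Q}{6 + Q}$)
$- q{\left(w \right)} = - \frac{71 \left(-28 - 355\right)}{6 + 71} = - \frac{71 \left(-28 - 355\right)}{77} = - \frac{71 \left(-383\right)}{77} = \left(-1\right) \left(- \frac{27193}{77}\right) = \frac{27193}{77}$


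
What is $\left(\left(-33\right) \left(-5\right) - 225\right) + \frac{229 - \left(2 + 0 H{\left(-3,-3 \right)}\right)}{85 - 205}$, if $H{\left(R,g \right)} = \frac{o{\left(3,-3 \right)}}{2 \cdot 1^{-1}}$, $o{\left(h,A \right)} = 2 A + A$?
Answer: $- \frac{7427}{120} \approx -61.892$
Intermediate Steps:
$o{\left(h,A \right)} = 3 A$
$H{\left(R,g \right)} = - \frac{9}{2}$ ($H{\left(R,g \right)} = \frac{3 \left(-3\right)}{2 \cdot 1^{-1}} = - \frac{9}{2 \cdot 1} = - \frac{9}{2}$)
$\left(\left(-33\right) \left(-5\right) - 225\right) + \frac{229 - \left(2 + 0 H{\left(-3,-3 \right)}\right)}{85 - 205} = \left(\left(-33\right) \left(-5\right) - 225\right) + \frac{229 + \left(0 \left(- \frac{9}{2}\right) - 2\right)}{85 - 205} = \left(165 - 225\right) + \frac{229 + \left(0 - 2\right)}{-120} = -60 + \left(229 - 2\right) \left(- \frac{1}{120}\right) = -60 + 227 \left(- \frac{1}{120}\right) = -60 - \frac{227}{120} = - \frac{7427}{120}$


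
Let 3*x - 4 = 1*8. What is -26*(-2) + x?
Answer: 56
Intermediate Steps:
x = 4 (x = 4/3 + (1*8)/3 = 4/3 + (⅓)*8 = 4/3 + 8/3 = 4)
-26*(-2) + x = -26*(-2) + 4 = 52 + 4 = 56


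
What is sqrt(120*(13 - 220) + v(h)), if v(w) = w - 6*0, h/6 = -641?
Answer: I*sqrt(28686) ≈ 169.37*I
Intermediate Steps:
h = -3846 (h = 6*(-641) = -3846)
v(w) = w (v(w) = w + 0 = w)
sqrt(120*(13 - 220) + v(h)) = sqrt(120*(13 - 220) - 3846) = sqrt(120*(-207) - 3846) = sqrt(-24840 - 3846) = sqrt(-28686) = I*sqrt(28686)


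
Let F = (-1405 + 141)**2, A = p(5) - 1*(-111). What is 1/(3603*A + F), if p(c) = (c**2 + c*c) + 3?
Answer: 1/2188588 ≈ 4.5692e-7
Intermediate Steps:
p(c) = 3 + 2*c**2 (p(c) = (c**2 + c**2) + 3 = 2*c**2 + 3 = 3 + 2*c**2)
A = 164 (A = (3 + 2*5**2) - 1*(-111) = (3 + 2*25) + 111 = (3 + 50) + 111 = 53 + 111 = 164)
F = 1597696 (F = (-1264)**2 = 1597696)
1/(3603*A + F) = 1/(3603*164 + 1597696) = 1/(590892 + 1597696) = 1/2188588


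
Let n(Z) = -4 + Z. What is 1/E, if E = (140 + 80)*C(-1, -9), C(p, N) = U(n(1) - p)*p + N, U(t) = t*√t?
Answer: -9/19580 - I*√2/9790 ≈ -0.00045965 - 0.00014445*I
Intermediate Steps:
U(t) = t^(3/2)
C(p, N) = N + p*(-3 - p)^(3/2) (C(p, N) = ((-4 + 1) - p)^(3/2)*p + N = (-3 - p)^(3/2)*p + N = p*(-3 - p)^(3/2) + N = N + p*(-3 - p)^(3/2))
E = -1980 + 440*I*√2 (E = (140 + 80)*(-9 - (-3 - 1*(-1))^(3/2)) = 220*(-9 - (-3 + 1)^(3/2)) = 220*(-9 - (-2)^(3/2)) = 220*(-9 - (-2)*I*√2) = 220*(-9 + 2*I*√2) = -1980 + 440*I*√2 ≈ -1980.0 + 622.25*I)
1/E = 1/(-1980 + 440*I*√2)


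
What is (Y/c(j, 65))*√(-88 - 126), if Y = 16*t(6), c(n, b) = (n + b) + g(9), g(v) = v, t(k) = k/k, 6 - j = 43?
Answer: 16*I*√214/37 ≈ 6.3259*I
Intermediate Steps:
j = -37 (j = 6 - 1*43 = 6 - 43 = -37)
t(k) = 1
c(n, b) = 9 + b + n (c(n, b) = (n + b) + 9 = (b + n) + 9 = 9 + b + n)
Y = 16 (Y = 16*1 = 16)
(Y/c(j, 65))*√(-88 - 126) = (16/(9 + 65 - 37))*√(-88 - 126) = (16/37)*√(-214) = (16*(1/37))*(I*√214) = 16*(I*√214)/37 = 16*I*√214/37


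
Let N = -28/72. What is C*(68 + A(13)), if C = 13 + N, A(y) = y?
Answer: 2043/2 ≈ 1021.5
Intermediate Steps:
N = -7/18 (N = -28*1/72 = -7/18 ≈ -0.38889)
C = 227/18 (C = 13 - 7/18 = 227/18 ≈ 12.611)
C*(68 + A(13)) = 227*(68 + 13)/18 = (227/18)*81 = 2043/2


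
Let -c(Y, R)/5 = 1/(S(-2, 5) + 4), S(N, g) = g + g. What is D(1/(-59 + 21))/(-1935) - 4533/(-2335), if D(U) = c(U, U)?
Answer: 24562129/12651030 ≈ 1.9415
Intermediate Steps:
S(N, g) = 2*g
c(Y, R) = -5/14 (c(Y, R) = -5/(2*5 + 4) = -5/(10 + 4) = -5/14)
D(U) = -5/14
D(1/(-59 + 21))/(-1935) - 4533/(-2335) = -5/14/(-1935) - 4533/(-2335) = -5/14*(-1/1935) - 4533*(-1/2335) = 1/5418 + 4533/2335 = 24562129/12651030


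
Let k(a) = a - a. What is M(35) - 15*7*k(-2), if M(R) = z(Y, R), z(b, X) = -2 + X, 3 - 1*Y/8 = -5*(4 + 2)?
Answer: 33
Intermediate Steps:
Y = 264 (Y = 24 - (-40)*(4 + 2) = 24 - (-40)*6 = 24 - 8*(-30) = 24 + 240 = 264)
k(a) = 0
M(R) = -2 + R
M(35) - 15*7*k(-2) = (-2 + 35) - 15*7*0 = 33 - 105*0 = 33 - 1*0 = 33 + 0 = 33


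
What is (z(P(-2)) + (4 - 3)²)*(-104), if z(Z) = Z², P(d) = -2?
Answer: -520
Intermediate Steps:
(z(P(-2)) + (4 - 3)²)*(-104) = ((-2)² + (4 - 3)²)*(-104) = (4 + 1²)*(-104) = (4 + 1)*(-104) = 5*(-104) = -520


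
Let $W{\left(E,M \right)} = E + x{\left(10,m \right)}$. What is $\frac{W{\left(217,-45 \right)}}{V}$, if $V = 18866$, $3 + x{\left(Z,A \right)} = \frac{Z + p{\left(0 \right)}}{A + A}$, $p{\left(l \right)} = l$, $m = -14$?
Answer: $\frac{2991}{264124} \approx 0.011324$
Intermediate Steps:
$x{\left(Z,A \right)} = -3 + \frac{Z}{2 A}$ ($x{\left(Z,A \right)} = -3 + \frac{Z + 0}{A + A} = -3 + \frac{Z}{2 A}$)
$W{\left(E,M \right)} = - \frac{47}{14} + E$ ($W{\left(E,M \right)} = E - \left(3 - \frac{5}{-14}\right) = E - \left(3 - - \frac{5}{14}\right) = E - \frac{47}{14} = - \frac{47}{14} + E$)
$\frac{W{\left(217,-45 \right)}}{V} = \frac{- \frac{47}{14} + 217}{18866} = \frac{2991}{14} \cdot \frac{1}{18866} = \frac{2991}{264124}$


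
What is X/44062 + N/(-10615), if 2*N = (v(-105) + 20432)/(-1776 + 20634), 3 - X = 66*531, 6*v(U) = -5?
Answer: -42091657253057/52921370973240 ≈ -0.79536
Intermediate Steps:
v(U) = -5/6 (v(U) = (1/6)*(-5) = -5/6)
X = -35043 (X = 3 - 66*531 = 3 - 1*35046 = 3 - 35046 = -35043)
N = 122587/226296 (N = ((-5/6 + 20432)/(-1776 + 20634))/2 = ((122587/6)/18858)/2 = ((122587/6)*(1/18858))/2 = (1/2)*(122587/113148) = 122587/226296 ≈ 0.54171)
X/44062 + N/(-10615) = -35043/44062 + (122587/226296)/(-10615) = -35043*1/44062 + (122587/226296)*(-1/10615) = -35043/44062 - 122587/2402132040 = -42091657253057/52921370973240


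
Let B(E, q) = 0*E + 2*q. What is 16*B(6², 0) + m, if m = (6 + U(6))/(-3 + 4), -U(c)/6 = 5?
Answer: -24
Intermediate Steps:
U(c) = -30 (U(c) = -6*5 = -30)
m = -24 (m = (6 - 30)/(-3 + 4) = -24/1 = -24*1 = -24)
B(E, q) = 2*q (B(E, q) = 0 + 2*q = 2*q)
16*B(6², 0) + m = 16*(2*0) - 24 = 16*0 - 24 = 0 - 24 = -24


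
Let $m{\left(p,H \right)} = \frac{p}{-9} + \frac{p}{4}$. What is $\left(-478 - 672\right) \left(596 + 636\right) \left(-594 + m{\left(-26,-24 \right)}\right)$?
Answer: $\frac{7620258800}{9} \approx 8.467 \cdot 10^{8}$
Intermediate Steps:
$m{\left(p,H \right)} = \frac{5 p}{36}$ ($m{\left(p,H \right)} = p \left(- \frac{1}{9}\right) + p \frac{1}{4} = - \frac{p}{9} + \frac{p}{4} = \frac{5 p}{36}$)
$\left(-478 - 672\right) \left(596 + 636\right) \left(-594 + m{\left(-26,-24 \right)}\right) = \left(-478 - 672\right) \left(596 + 636\right) \left(-594 + \frac{5}{36} \left(-26\right)\right) = \left(-1150\right) 1232 \left(-594 - \frac{65}{18}\right) = \left(-1416800\right) \left(- \frac{10757}{18}\right) = \frac{7620258800}{9}$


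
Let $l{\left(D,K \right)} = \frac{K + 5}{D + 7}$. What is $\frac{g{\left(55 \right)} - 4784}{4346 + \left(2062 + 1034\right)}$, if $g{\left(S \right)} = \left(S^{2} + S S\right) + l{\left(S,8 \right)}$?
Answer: $\frac{78505}{461404} \approx 0.17014$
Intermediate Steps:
$l{\left(D,K \right)} = \frac{5 + K}{7 + D}$
$g{\left(S \right)} = 2 S^{2} + \frac{13}{7 + S}$ ($g{\left(S \right)} = \left(S^{2} + S S\right) + \frac{5 + 8}{7 + S} = \left(S^{2} + S^{2}\right) + \frac{1}{7 + S} 13 = 2 S^{2} + \frac{13}{7 + S}$)
$\frac{g{\left(55 \right)} - 4784}{4346 + \left(2062 + 1034\right)} = \frac{\frac{13 + 2 \cdot 55^{2} \left(7 + 55\right)}{7 + 55} - 4784}{4346 + \left(2062 + 1034\right)} = \frac{\frac{13 + 2 \cdot 3025 \cdot 62}{62} - 4784}{4346 + 3096} = \frac{\frac{13 + 375100}{62} - 4784}{7442} = \left(\frac{1}{62} \cdot 375113 - 4784\right) \frac{1}{7442} = \left(\frac{375113}{62} - 4784\right) \frac{1}{7442} = \frac{78505}{62} \cdot \frac{1}{7442} = \frac{78505}{461404}$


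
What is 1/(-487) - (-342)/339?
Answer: 55405/55031 ≈ 1.0068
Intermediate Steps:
1/(-487) - (-342)/339 = -1/487 - (-342)/339 = -1/487 - 1*(-114/113) = -1/487 + 114/113 = 55405/55031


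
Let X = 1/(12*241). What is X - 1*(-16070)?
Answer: 46474441/2892 ≈ 16070.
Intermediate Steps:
X = 1/2892 ≈ 0.00034578
X - 1*(-16070) = 1/2892 - 1*(-16070) = 1/2892 + 16070 = 46474441/2892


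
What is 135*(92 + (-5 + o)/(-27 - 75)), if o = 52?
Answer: 420165/34 ≈ 12358.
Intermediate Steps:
135*(92 + (-5 + o)/(-27 - 75)) = 135*(92 + (-5 + 52)/(-27 - 75)) = 135*(92 + 47/(-102)) = 135*(92 + 47*(-1/102)) = 135*(92 - 47/102) = 135*(9337/102) = 420165/34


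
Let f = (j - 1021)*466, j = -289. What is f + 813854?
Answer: 203394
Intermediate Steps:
f = -610460 (f = (-289 - 1021)*466 = -1310*466 = -610460)
f + 813854 = -610460 + 813854 = 203394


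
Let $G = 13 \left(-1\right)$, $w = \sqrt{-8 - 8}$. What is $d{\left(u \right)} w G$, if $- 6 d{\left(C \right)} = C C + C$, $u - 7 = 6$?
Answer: $\frac{4732 i}{3} \approx 1577.3 i$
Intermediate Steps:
$u = 13$ ($u = 7 + 6 = 13$)
$d{\left(C \right)} = - \frac{C}{6} - \frac{C^{2}}{6}$ ($d{\left(C \right)} = - \frac{C C + C}{6} = - \frac{C^{2} + C}{6} = - \frac{C + C^{2}}{6} = - \frac{C}{6} - \frac{C^{2}}{6}$)
$w = 4 i$ ($w = \sqrt{-16} = 4 i \approx 4.0 i$)
$G = -13$
$d{\left(u \right)} w G = \left(- \frac{1}{6}\right) 13 \left(1 + 13\right) 4 i \left(-13\right) = \left(- \frac{1}{6}\right) 13 \cdot 14 \cdot 4 i \left(-13\right) = - \frac{91 \cdot 4 i}{3} \left(-13\right) = - \frac{364 i}{3} \left(-13\right) = \frac{4732 i}{3}$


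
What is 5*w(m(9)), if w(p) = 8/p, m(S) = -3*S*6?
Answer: -20/81 ≈ -0.24691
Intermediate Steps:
m(S) = -18*S
5*w(m(9)) = 5*(8/((-18*9))) = 5*(8/(-162)) = 5*(8*(-1/162)) = 5*(-4/81) = -20/81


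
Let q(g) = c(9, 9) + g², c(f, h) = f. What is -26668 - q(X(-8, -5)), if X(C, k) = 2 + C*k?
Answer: -28441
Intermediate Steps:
q(g) = 9 + g²
-26668 - q(X(-8, -5)) = -26668 - (9 + (2 - 8*(-5))²) = -26668 - (9 + (2 + 40)²) = -26668 - (9 + 42²) = -26668 - (9 + 1764) = -26668 - 1*1773 = -26668 - 1773 = -28441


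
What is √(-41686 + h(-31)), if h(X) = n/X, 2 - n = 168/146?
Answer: 6*I*√6170690/73 ≈ 204.17*I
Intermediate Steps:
n = 62/73 (n = 2 - 168/146 = 2 - 1*84/73 = 2 - 84/73 = 62/73 ≈ 0.84931)
h(X) = 62/(73*X)
√(-41686 + h(-31)) = √(-41686 + (62/73)/(-31)) = √(-41686 + (62/73)*(-1/31)) = √(-41686 - 2/73) = √(-3043080/73) = 6*I*√6170690/73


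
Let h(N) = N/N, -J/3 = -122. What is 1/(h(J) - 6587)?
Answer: -1/6586 ≈ -0.00015184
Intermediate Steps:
J = 366 (J = -3*(-122) = 366)
h(N) = 1
1/(h(J) - 6587) = 1/(1 - 6587) = 1/(-6586) = -1/6586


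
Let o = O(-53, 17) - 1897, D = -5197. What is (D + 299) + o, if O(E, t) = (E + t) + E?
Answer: -6884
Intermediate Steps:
O(E, t) = t + 2*E
o = -1986 (o = (17 + 2*(-53)) - 1897 = (17 - 106) - 1897 = -89 - 1897 = -1986)
(D + 299) + o = (-5197 + 299) - 1986 = -4898 - 1986 = -6884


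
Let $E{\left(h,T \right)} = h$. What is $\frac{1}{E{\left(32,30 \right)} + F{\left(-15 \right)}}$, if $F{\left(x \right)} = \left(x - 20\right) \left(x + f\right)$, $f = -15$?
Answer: $\frac{1}{1082} \approx 0.00092421$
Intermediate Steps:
$F{\left(x \right)} = \left(-20 + x\right) \left(-15 + x\right)$ ($F{\left(x \right)} = \left(x - 20\right) \left(x - 15\right) = \left(-20 + x\right) \left(-15 + x\right)$)
$\frac{1}{E{\left(32,30 \right)} + F{\left(-15 \right)}} = \frac{1}{32 + \left(300 + \left(-15\right)^{2} - -525\right)} = \frac{1}{32 + \left(300 + 225 + 525\right)} = \frac{1}{32 + 1050} = \frac{1}{1082}$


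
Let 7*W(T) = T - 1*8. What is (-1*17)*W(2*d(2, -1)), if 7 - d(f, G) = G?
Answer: -136/7 ≈ -19.429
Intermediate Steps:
d(f, G) = 7 - G
W(T) = -8/7 + T/7 (W(T) = (T - 1*8)/7 = (T - 8)/7 = (-8 + T)/7 = -8/7 + T/7)
(-1*17)*W(2*d(2, -1)) = (-1*17)*(-8/7 + (2*(7 - 1*(-1)))/7) = -17*(-8/7 + (2*(7 + 1))/7) = -17*(-8/7 + (2*8)/7) = -17*(-8/7 + (⅐)*16) = -17*(-8/7 + 16/7) = -17*8/7 = -136/7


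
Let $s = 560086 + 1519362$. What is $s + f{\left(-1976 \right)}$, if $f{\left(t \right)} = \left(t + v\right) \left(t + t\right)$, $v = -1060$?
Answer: $14077720$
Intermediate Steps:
$s = 2079448$
$f{\left(t \right)} = 2 t \left(-1060 + t\right)$ ($f{\left(t \right)} = \left(t - 1060\right) \left(t + t\right) = \left(-1060 + t\right) 2 t = 2 t \left(-1060 + t\right)$)
$s + f{\left(-1976 \right)} = 2079448 + 2 \left(-1976\right) \left(-1060 - 1976\right) = 2079448 + 2 \left(-1976\right) \left(-3036\right) = 2079448 + 11998272 = 14077720$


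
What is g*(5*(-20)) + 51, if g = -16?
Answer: 1651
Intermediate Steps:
g*(5*(-20)) + 51 = -80*(-20) + 51 = -16*(-100) + 51 = 1600 + 51 = 1651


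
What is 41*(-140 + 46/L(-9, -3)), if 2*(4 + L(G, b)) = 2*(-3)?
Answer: -42066/7 ≈ -6009.4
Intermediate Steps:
L(G, b) = -7 (L(G, b) = -4 + (2*(-3))/2 = -4 + (1/2)*(-6) = -4 - 3 = -7)
41*(-140 + 46/L(-9, -3)) = 41*(-140 + 46/(-7)) = 41*(-140 + 46*(-1/7)) = 41*(-140 - 46/7) = 41*(-1026/7) = -42066/7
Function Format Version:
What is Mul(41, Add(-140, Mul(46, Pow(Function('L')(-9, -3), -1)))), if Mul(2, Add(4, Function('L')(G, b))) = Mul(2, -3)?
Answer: Rational(-42066, 7) ≈ -6009.4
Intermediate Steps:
Function('L')(G, b) = -7 (Function('L')(G, b) = Add(-4, Mul(Rational(1, 2), Mul(2, -3))) = Add(-4, Mul(Rational(1, 2), -6)) = Add(-4, -3) = -7)
Mul(41, Add(-140, Mul(46, Pow(Function('L')(-9, -3), -1)))) = Mul(41, Add(-140, Mul(46, Pow(-7, -1)))) = Mul(41, Add(-140, Mul(46, Rational(-1, 7)))) = Mul(41, Add(-140, Rational(-46, 7))) = Mul(41, Rational(-1026, 7)) = Rational(-42066, 7)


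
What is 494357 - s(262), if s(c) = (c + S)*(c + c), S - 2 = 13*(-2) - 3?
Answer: 371217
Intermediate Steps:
S = -27 (S = 2 + (13*(-2) - 3) = 2 + (-26 - 3) = 2 - 29 = -27)
s(c) = 2*c*(-27 + c) (s(c) = (c - 27)*(c + c) = (-27 + c)*(2*c) = 2*c*(-27 + c))
494357 - s(262) = 494357 - 2*262*(-27 + 262) = 494357 - 2*262*235 = 494357 - 1*123140 = 494357 - 123140 = 371217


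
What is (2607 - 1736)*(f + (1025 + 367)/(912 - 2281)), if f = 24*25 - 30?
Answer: 678454998/1369 ≈ 4.9558e+5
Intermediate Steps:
f = 570 (f = 600 - 30 = 570)
(2607 - 1736)*(f + (1025 + 367)/(912 - 2281)) = (2607 - 1736)*(570 + (1025 + 367)/(912 - 2281)) = 871*(570 + 1392/(-1369)) = 871*(570 + 1392*(-1/1369)) = 871*(570 - 1392/1369) = 871*(778938/1369) = 678454998/1369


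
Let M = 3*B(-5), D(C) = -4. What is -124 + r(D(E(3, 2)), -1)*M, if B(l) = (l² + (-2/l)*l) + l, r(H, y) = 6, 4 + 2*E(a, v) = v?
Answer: 200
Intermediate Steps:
E(a, v) = -2 + v/2
B(l) = -2 + l + l² (B(l) = (l² - 2) + l = (-2 + l²) + l = -2 + l + l²)
M = 54 (M = 3*(-2 - 5 + (-5)²) = 3*(-2 - 5 + 25) = 3*18 = 54)
-124 + r(D(E(3, 2)), -1)*M = -124 + 6*54 = -124 + 324 = 200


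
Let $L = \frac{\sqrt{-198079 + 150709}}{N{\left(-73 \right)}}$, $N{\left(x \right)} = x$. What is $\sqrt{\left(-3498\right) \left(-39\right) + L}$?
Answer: $\frac{\sqrt{726992838 - 73 i \sqrt{47370}}}{73} \approx 369.35 - 0.0040361 i$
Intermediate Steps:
$L = - \frac{i \sqrt{47370}}{73}$ ($L = \frac{\sqrt{-198079 + 150709}}{-73} = \sqrt{-47370} \left(- \frac{1}{73}\right) = i \sqrt{47370} \left(- \frac{1}{73}\right) = - \frac{i \sqrt{47370}}{73} \approx - 2.9815 i$)
$\sqrt{\left(-3498\right) \left(-39\right) + L} = \sqrt{\left(-3498\right) \left(-39\right) - \frac{i \sqrt{47370}}{73}} = \sqrt{136422 - \frac{i \sqrt{47370}}{73}}$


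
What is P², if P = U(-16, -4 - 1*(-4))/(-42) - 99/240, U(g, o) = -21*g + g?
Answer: 182061049/2822400 ≈ 64.506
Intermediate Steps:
U(g, o) = -20*g
P = -13493/1680 (P = -20*(-16)/(-42) - 99/240 = 320*(-1/42) - 99*1/240 = -160/21 - 33/80 = -13493/1680 ≈ -8.0316)
P² = (-13493/1680)² = 182061049/2822400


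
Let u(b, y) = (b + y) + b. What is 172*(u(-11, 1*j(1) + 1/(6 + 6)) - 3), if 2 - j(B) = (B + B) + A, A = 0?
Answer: -12857/3 ≈ -4285.7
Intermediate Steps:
j(B) = 2 - 2*B (j(B) = 2 - ((B + B) + 0) = 2 - (2*B + 0) = 2 - 2*B)
u(b, y) = y + 2*b
172*(u(-11, 1*j(1) + 1/(6 + 6)) - 3) = 172*(((1*(2 - 2*1) + 1/(6 + 6)) + 2*(-11)) - 3) = 172*(((1*(2 - 2) + 1/12) - 22) - 3) = 172*(((1*0 + 1/12) - 22) - 3) = 172*(((0 + 1/12) - 22) - 3) = 172*((1/12 - 22) - 3) = 172*(-263/12 - 3) = 172*(-299/12) = -12857/3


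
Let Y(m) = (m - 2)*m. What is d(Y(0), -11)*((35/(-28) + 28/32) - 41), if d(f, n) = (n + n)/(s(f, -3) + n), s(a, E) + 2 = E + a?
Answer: -3641/64 ≈ -56.891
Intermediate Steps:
s(a, E) = -2 + E + a (s(a, E) = -2 + (E + a) = -2 + E + a)
Y(m) = m*(-2 + m) (Y(m) = (-2 + m)*m = m*(-2 + m))
d(f, n) = 2*n/(-5 + f + n) (d(f, n) = (n + n)/((-2 - 3 + f) + n) = (2*n)/((-5 + f) + n) = (2*n)/(-5 + f + n) = 2*n/(-5 + f + n))
d(Y(0), -11)*((35/(-28) + 28/32) - 41) = (2*(-11)/(-5 + 0*(-2 + 0) - 11))*((35/(-28) + 28/32) - 41) = (2*(-11)/(-5 + 0*(-2) - 11))*((35*(-1/28) + 28*(1/32)) - 41) = (2*(-11)/(-5 + 0 - 11))*((-5/4 + 7/8) - 41) = (2*(-11)/(-16))*(-3/8 - 41) = (2*(-11)*(-1/16))*(-331/8) = (11/8)*(-331/8) = -3641/64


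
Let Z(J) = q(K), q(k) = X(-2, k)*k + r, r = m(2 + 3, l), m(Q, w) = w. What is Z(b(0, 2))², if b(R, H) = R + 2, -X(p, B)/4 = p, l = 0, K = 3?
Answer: 576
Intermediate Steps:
X(p, B) = -4*p
b(R, H) = 2 + R
r = 0
q(k) = 8*k (q(k) = (-4*(-2))*k + 0 = 8*k + 0 = 8*k)
Z(J) = 24 (Z(J) = 8*3 = 24)
Z(b(0, 2))² = 24² = 576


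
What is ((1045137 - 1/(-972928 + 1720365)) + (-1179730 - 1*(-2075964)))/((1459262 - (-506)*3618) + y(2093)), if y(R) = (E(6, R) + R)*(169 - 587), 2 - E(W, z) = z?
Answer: 241842086021/409736741593 ≈ 0.59024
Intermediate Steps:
E(W, z) = 2 - z
y(R) = -836 (y(R) = ((2 - R) + R)*(169 - 587) = 2*(-418) = -836)
((1045137 - 1/(-972928 + 1720365)) + (-1179730 - 1*(-2075964)))/((1459262 - (-506)*3618) + y(2093)) = ((1045137 - 1/(-972928 + 1720365)) + (-1179730 - 1*(-2075964)))/((1459262 - (-506)*3618) - 836) = ((1045137 - 1/747437) + (-1179730 + 2075964))/((1459262 - 1*(-1830708)) - 836) = ((1045137 - 1*1/747437) + 896234)/((1459262 + 1830708) - 836) = ((1045137 - 1/747437) + 896234)/(3289970 - 836) = (781174063868/747437 + 896234)/3289134 = (1451052516126/747437)*(1/3289134) = 241842086021/409736741593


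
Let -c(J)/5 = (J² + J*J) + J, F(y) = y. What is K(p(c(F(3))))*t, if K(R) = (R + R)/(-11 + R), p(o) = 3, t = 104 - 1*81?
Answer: -69/4 ≈ -17.250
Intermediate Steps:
c(J) = -10*J² - 5*J (c(J) = -5*((J² + J*J) + J) = -5*((J² + J²) + J) = -5*(2*J² + J) = -5*(J + 2*J²) = -10*J² - 5*J)
t = 23 (t = 104 - 81 = 23)
K(R) = 2*R/(-11 + R) (K(R) = (2*R)/(-11 + R) = 2*R/(-11 + R))
K(p(c(F(3))))*t = (2*3/(-11 + 3))*23 = (2*3/(-8))*23 = (2*3*(-⅛))*23 = -¾*23 = -69/4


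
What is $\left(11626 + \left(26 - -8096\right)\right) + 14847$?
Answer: $34595$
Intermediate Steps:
$\left(11626 + \left(26 - -8096\right)\right) + 14847 = \left(11626 + \left(26 + 8096\right)\right) + 14847 = \left(11626 + 8122\right) + 14847 = 19748 + 14847 = 34595$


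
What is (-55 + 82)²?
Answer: 729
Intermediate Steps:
(-55 + 82)² = 27² = 729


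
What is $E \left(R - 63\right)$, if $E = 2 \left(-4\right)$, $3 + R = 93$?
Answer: $-216$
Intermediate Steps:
$R = 90$ ($R = -3 + 93 = 90$)
$E = -8$
$E \left(R - 63\right) = - 8 \left(90 - 63\right) = \left(-8\right) 27 = -216$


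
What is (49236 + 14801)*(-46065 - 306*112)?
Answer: -5144540469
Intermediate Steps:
(49236 + 14801)*(-46065 - 306*112) = 64037*(-46065 - 34272) = 64037*(-80337) = -5144540469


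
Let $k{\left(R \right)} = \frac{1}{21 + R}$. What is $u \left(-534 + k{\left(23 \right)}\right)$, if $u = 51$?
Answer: $- \frac{1198245}{44} \approx -27233.0$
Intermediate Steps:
$u \left(-534 + k{\left(23 \right)}\right) = 51 \left(-534 + \frac{1}{21 + 23}\right) = 51 \left(-534 + \frac{1}{44}\right) = 51 \left(- \frac{23495}{44}\right) = - \frac{1198245}{44}$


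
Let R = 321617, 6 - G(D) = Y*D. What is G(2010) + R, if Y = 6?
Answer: 309563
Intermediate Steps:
G(D) = 6 - 6*D
G(2010) + R = (6 - 6*2010) + 321617 = (6 - 12060) + 321617 = -12054 + 321617 = 309563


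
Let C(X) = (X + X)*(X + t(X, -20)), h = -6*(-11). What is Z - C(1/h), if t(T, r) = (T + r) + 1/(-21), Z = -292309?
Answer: -2228266883/7623 ≈ -2.9231e+5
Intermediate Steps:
h = 66
t(T, r) = -1/21 + T + r (t(T, r) = (T + r) - 1/21 = -1/21 + T + r)
C(X) = 2*X*(-421/21 + 2*X) (C(X) = (X + X)*(X + (-1/21 + X - 20)) = (2*X)*(X + (-421/21 + X)) = (2*X)*(-421/21 + 2*X) = 2*X*(-421/21 + 2*X))
Z - C(1/h) = -292309 - 2*(-421 + 42/66)/(21*66) = -292309 - 2*(-421 + 42*(1/66))/(21*66) = -292309 - 2*(-421 + 7/11)/(21*66) = -292309 - 2*(-4624)/(21*66*11) = -292309 - 1*(-4624/7623) = -292309 + 4624/7623 = -2228266883/7623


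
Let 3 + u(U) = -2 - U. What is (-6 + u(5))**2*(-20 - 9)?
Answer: -7424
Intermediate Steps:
u(U) = -5 - U (u(U) = -3 + (-2 - U) = -5 - U)
(-6 + u(5))**2*(-20 - 9) = (-6 + (-5 - 1*5))**2*(-20 - 9) = (-6 + (-5 - 5))**2*(-29) = (-6 - 10)**2*(-29) = (-16)**2*(-29) = 256*(-29) = -7424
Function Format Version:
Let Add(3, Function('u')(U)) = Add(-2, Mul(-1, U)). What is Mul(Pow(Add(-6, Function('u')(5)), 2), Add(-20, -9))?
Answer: -7424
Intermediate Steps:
Function('u')(U) = Add(-5, Mul(-1, U)) (Function('u')(U) = Add(-3, Add(-2, Mul(-1, U))) = Add(-5, Mul(-1, U)))
Mul(Pow(Add(-6, Function('u')(5)), 2), Add(-20, -9)) = Mul(Pow(Add(-6, Add(-5, Mul(-1, 5))), 2), Add(-20, -9)) = Mul(Pow(Add(-6, Add(-5, -5)), 2), -29) = Mul(Pow(Add(-6, -10), 2), -29) = Mul(Pow(-16, 2), -29) = Mul(256, -29) = -7424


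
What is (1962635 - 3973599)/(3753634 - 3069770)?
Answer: -502741/170966 ≈ -2.9406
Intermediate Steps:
(1962635 - 3973599)/(3753634 - 3069770) = -2010964/683864 = -2010964*1/683864 = -502741/170966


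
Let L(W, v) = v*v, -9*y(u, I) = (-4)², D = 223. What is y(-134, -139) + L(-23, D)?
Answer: 447545/9 ≈ 49727.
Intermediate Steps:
y(u, I) = -16/9 (y(u, I) = -⅑*(-4)² = -⅑*16 = -16/9)
L(W, v) = v²
y(-134, -139) + L(-23, D) = -16/9 + 223² = -16/9 + 49729 = 447545/9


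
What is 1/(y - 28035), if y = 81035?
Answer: 1/53000 ≈ 1.8868e-5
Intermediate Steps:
1/(y - 28035) = 1/(81035 - 28035) = 1/53000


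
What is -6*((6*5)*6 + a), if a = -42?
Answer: -828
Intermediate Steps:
-6*((6*5)*6 + a) = -6*((6*5)*6 - 42) = -6*(30*6 - 42) = -6*(180 - 42) = -6*138 = -828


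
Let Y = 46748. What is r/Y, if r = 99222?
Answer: 49611/23374 ≈ 2.1225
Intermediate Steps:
r/Y = 99222/46748 = 99222*(1/46748) = 49611/23374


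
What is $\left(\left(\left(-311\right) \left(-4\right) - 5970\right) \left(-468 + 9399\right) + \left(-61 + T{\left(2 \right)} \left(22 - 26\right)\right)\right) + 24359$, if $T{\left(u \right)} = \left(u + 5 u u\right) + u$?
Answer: $-42183704$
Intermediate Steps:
$T{\left(u \right)} = 2 u + 5 u^{2}$ ($T{\left(u \right)} = \left(u + 5 u^{2}\right) + u = 2 u + 5 u^{2}$)
$\left(\left(\left(-311\right) \left(-4\right) - 5970\right) \left(-468 + 9399\right) + \left(-61 + T{\left(2 \right)} \left(22 - 26\right)\right)\right) + 24359 = \left(\left(\left(-311\right) \left(-4\right) - 5970\right) \left(-468 + 9399\right) + \left(-61 + 2 \left(2 + 5 \cdot 2\right) \left(22 - 26\right)\right)\right) + 24359 = \left(\left(1244 - 5970\right) 8931 + \left(-61 + 2 \left(2 + 10\right) \left(-4\right)\right)\right) + 24359 = \left(\left(-4726\right) 8931 + \left(-61 + 2 \cdot 12 \left(-4\right)\right)\right) + 24359 = \left(-42207906 + \left(-61 + 24 \left(-4\right)\right)\right) + 24359 = \left(-42207906 - 157\right) + 24359 = -42208063 + 24359 = -42183704$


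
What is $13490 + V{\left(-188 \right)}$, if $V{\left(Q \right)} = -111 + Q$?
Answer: $13191$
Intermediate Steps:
$13490 + V{\left(-188 \right)} = 13490 - 299 = 13191$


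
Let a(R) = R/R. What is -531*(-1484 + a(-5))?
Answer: 787473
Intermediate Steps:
a(R) = 1
-531*(-1484 + a(-5)) = -531*(-1484 + 1) = -531*(-1483) = 787473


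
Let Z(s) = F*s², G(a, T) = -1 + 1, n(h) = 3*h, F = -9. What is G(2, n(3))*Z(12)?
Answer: 0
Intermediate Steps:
G(a, T) = 0
Z(s) = -9*s²
G(2, n(3))*Z(12) = 0*(-9*12²) = 0*(-9*144) = 0*(-1296) = 0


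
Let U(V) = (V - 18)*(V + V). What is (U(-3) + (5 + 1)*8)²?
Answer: 30276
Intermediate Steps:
U(V) = 2*V*(-18 + V) (U(V) = (-18 + V)*(2*V) = 2*V*(-18 + V))
(U(-3) + (5 + 1)*8)² = (2*(-3)*(-18 - 3) + (5 + 1)*8)² = (2*(-3)*(-21) + 6*8)² = (126 + 48)² = 174² = 30276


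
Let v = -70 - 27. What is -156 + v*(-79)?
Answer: 7507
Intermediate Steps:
v = -97
-156 + v*(-79) = -156 - 97*(-79) = -156 + 7663 = 7507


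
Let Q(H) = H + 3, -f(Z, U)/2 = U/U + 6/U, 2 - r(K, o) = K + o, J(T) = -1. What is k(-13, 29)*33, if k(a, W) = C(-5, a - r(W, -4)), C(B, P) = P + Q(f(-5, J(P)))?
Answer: 759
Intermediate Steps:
r(K, o) = 2 - K - o (r(K, o) = 2 - (K + o) = 2 + (-K - o) = 2 - K - o)
f(Z, U) = -2 - 12/U (f(Z, U) = -2*(U/U + 6/U) = -2*(1 + 6/U) = -2 - 12/U)
Q(H) = 3 + H
C(B, P) = 13 + P (C(B, P) = P + (3 + (-2 - 12/(-1))) = P + (3 + (-2 - 12*(-1))) = P + (3 + (-2 + 12)) = P + (3 + 10) = P + 13 = 13 + P)
k(a, W) = 7 + W + a (k(a, W) = 13 + (a - (2 - W - 1*(-4))) = 13 + (a - (2 - W + 4)) = 13 + (a - (6 - W)) = 13 + (a + (-6 + W)) = 13 + (-6 + W + a) = 7 + W + a)
k(-13, 29)*33 = (7 + 29 - 13)*33 = 23*33 = 759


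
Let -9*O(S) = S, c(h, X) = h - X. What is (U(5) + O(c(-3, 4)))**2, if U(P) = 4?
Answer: 1849/81 ≈ 22.827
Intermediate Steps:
O(S) = -S/9
(U(5) + O(c(-3, 4)))**2 = (4 - (-3 - 1*4)/9)**2 = (4 - (-3 - 4)/9)**2 = (4 - 1/9*(-7))**2 = (4 + 7/9)**2 = (43/9)**2 = 1849/81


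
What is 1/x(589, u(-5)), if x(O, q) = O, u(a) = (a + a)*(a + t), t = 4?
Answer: 1/589 ≈ 0.0016978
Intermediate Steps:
u(a) = 2*a*(4 + a) (u(a) = (a + a)*(a + 4) = (2*a)*(4 + a) = 2*a*(4 + a))
1/x(589, u(-5)) = 1/589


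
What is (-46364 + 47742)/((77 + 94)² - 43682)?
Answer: -1378/14441 ≈ -0.095423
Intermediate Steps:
(-46364 + 47742)/((77 + 94)² - 43682) = 1378/(171² - 43682) = 1378/(29241 - 43682) = 1378/(-14441) = 1378*(-1/14441) = -1378/14441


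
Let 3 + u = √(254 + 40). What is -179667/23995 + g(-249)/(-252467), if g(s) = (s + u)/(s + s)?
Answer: -3764880052377/502809490195 + 7*√6/125728566 ≈ -7.4877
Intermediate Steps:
u = -3 + 7*√6 (u = -3 + √(254 + 40) = -3 + √294 = -3 + 7*√6 ≈ 14.146)
g(s) = (-3 + s + 7*√6)/(2*s) (g(s) = (s + (-3 + 7*√6))/(s + s) = (-3 + s + 7*√6)/((2*s)) = (-3 + s + 7*√6)*(1/(2*s)) = (-3 + s + 7*√6)/(2*s))
-179667/23995 + g(-249)/(-252467) = -179667/23995 + ((½)*(-3 - 249 + 7*√6)/(-249))/(-252467) = -179667*1/23995 + ((½)*(-1/249)*(-252 + 7*√6))*(-1/252467) = -179667/23995 + (42/83 - 7*√6/498)*(-1/252467) = -179667/23995 + (-42/20954761 + 7*√6/125728566) = -3764880052377/502809490195 + 7*√6/125728566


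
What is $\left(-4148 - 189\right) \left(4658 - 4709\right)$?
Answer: $221187$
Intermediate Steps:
$\left(-4148 - 189\right) \left(4658 - 4709\right) = \left(-4337\right) \left(-51\right) = 221187$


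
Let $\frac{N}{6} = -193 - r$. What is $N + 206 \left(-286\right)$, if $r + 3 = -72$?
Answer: $-59624$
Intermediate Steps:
$r = -75$ ($r = -3 - 72 = -75$)
$N = -708$ ($N = 6 \left(-193 - -75\right) = 6 \left(-193 + 75\right) = 6 \left(-118\right) = -708$)
$N + 206 \left(-286\right) = -708 + 206 \left(-286\right) = -708 - 58916 = -59624$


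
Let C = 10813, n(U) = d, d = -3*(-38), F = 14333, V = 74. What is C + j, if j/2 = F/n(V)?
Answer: 630674/57 ≈ 11064.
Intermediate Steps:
d = 114
n(U) = 114
j = 14333/57 (j = 2*(14333/114) = 14333/57 ≈ 251.46)
C + j = 10813 + 14333/57 = 630674/57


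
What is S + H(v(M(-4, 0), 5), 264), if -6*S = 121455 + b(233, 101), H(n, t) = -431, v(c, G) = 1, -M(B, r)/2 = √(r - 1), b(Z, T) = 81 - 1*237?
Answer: -41295/2 ≈ -20648.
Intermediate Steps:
b(Z, T) = -156 (b(Z, T) = 81 - 237 = -156)
M(B, r) = -2*√(-1 + r) (M(B, r) = -2*√(r - 1) = -2*√(-1 + r))
S = -40433/2 (S = -(121455 - 156)/6 = -⅙*121299 = -40433/2 ≈ -20217.)
S + H(v(M(-4, 0), 5), 264) = -40433/2 - 431 = -41295/2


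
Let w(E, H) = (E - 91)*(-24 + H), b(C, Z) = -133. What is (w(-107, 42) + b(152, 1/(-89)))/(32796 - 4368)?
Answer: -3697/28428 ≈ -0.13005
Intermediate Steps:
w(E, H) = (-91 + E)*(-24 + H)
(w(-107, 42) + b(152, 1/(-89)))/(32796 - 4368) = ((2184 - 91*42 - 24*(-107) - 107*42) - 133)/(32796 - 4368) = ((2184 - 3822 + 2568 - 4494) - 133)/28428 = (-3564 - 133)*(1/28428) = -3697*1/28428 = -3697/28428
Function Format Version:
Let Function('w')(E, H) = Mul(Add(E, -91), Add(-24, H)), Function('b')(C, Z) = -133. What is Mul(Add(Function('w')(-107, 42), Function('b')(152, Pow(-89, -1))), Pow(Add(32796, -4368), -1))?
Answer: Rational(-3697, 28428) ≈ -0.13005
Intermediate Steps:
Function('w')(E, H) = Mul(Add(-91, E), Add(-24, H))
Mul(Add(Function('w')(-107, 42), Function('b')(152, Pow(-89, -1))), Pow(Add(32796, -4368), -1)) = Mul(Add(Add(2184, Mul(-91, 42), Mul(-24, -107), Mul(-107, 42)), -133), Pow(Add(32796, -4368), -1)) = Mul(Add(Add(2184, -3822, 2568, -4494), -133), Pow(28428, -1)) = Mul(Add(-3564, -133), Rational(1, 28428)) = Mul(-3697, Rational(1, 28428)) = Rational(-3697, 28428)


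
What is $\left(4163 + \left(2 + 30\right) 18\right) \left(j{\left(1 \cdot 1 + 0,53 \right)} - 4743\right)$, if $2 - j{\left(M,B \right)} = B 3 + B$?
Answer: $-23472267$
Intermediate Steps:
$j{\left(M,B \right)} = 2 - 4 B$ ($j{\left(M,B \right)} = 2 - \left(B 3 + B\right) = 2 - \left(3 B + B\right) = 2 - 4 B$)
$\left(4163 + \left(2 + 30\right) 18\right) \left(j{\left(1 \cdot 1 + 0,53 \right)} - 4743\right) = \left(4163 + \left(2 + 30\right) 18\right) \left(\left(2 - 212\right) - 4743\right) = \left(4163 + 32 \cdot 18\right) \left(\left(2 - 212\right) - 4743\right) = \left(4163 + 576\right) \left(-210 - 4743\right) = 4739 \left(-4953\right) = -23472267$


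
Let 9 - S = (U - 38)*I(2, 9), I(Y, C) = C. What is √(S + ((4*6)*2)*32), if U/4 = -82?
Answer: √4839 ≈ 69.563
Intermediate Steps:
U = -328 (U = 4*(-82) = -328)
S = 3303 (S = 9 - (-328 - 38)*9 = 9 - (-366)*9 = 9 - 1*(-3294) = 9 + 3294 = 3303)
√(S + ((4*6)*2)*32) = √(3303 + ((4*6)*2)*32) = √(3303 + (24*2)*32) = √(3303 + 48*32) = √(3303 + 1536) = √4839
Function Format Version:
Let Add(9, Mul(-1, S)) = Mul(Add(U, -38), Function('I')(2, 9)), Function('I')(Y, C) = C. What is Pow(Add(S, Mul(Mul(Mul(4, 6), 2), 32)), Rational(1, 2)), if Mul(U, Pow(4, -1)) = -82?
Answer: Pow(4839, Rational(1, 2)) ≈ 69.563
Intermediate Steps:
U = -328 (U = Mul(4, -82) = -328)
S = 3303 (S = Add(9, Mul(-1, Mul(Add(-328, -38), 9))) = Add(9, Mul(-1, Mul(-366, 9))) = Add(9, Mul(-1, -3294)) = Add(9, 3294) = 3303)
Pow(Add(S, Mul(Mul(Mul(4, 6), 2), 32)), Rational(1, 2)) = Pow(Add(3303, Mul(Mul(Mul(4, 6), 2), 32)), Rational(1, 2)) = Pow(Add(3303, Mul(Mul(24, 2), 32)), Rational(1, 2)) = Pow(Add(3303, Mul(48, 32)), Rational(1, 2)) = Pow(Add(3303, 1536), Rational(1, 2)) = Pow(4839, Rational(1, 2))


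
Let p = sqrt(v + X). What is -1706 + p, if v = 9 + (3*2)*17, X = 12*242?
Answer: -1706 + 3*sqrt(335) ≈ -1651.1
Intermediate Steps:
X = 2904
v = 111 (v = 9 + 6*17 = 9 + 102 = 111)
p = 3*sqrt(335) (p = sqrt(111 + 2904) = sqrt(3015) = 3*sqrt(335) ≈ 54.909)
-1706 + p = -1706 + 3*sqrt(335)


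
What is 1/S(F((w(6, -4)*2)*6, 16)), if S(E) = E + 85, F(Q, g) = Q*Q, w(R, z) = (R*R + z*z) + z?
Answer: 1/331861 ≈ 3.0133e-6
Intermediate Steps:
w(R, z) = z + R² + z² (w(R, z) = (R² + z²) + z = z + R² + z²)
F(Q, g) = Q²
S(E) = 85 + E
1/S(F((w(6, -4)*2)*6, 16)) = 1/(85 + (((-4 + 6² + (-4)²)*2)*6)²) = 1/(85 + (((-4 + 36 + 16)*2)*6)²) = 1/(85 + ((48*2)*6)²) = 1/(85 + (96*6)²) = 1/(85 + 576²) = 1/(85 + 331776) = 1/331861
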